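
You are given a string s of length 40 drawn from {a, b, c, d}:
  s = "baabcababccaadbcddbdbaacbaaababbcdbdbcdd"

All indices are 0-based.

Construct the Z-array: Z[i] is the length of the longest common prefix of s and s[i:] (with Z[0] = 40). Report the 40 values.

[40, 0, 0, 1, 0, 0, 2, 0, 1, 0, 0, 0, 0, 0, 1, 0, 0, 0, 1, 0, 3, 0, 0, 0, 3, 0, 0, 0, 2, 0, 1, 1, 0, 0, 1, 0, 1, 0, 0, 0]

Z[0]=40
i=1: i≥r, start 0; Z[1]=0
i=2: i≥r, start 0; Z[2]=0
i=3: i≥r, start 0; Z[3]=1 grow→box=[3,4)
i=4: i≥r, start 0; Z[4]=0
i=5: i≥r, start 0; Z[5]=0
i=6: i≥r, start 0; Z[6]=2 grow→box=[6,8)
i=7: min(r-i=1, Z[1]=0)=0; Z[7]=0
i=8: i≥r, start 0; Z[8]=1 grow→box=[8,9)
i=9: i≥r, start 0; Z[9]=0
i=10: i≥r, start 0; Z[10]=0
i=11: i≥r, start 0; Z[11]=0
i=12: i≥r, start 0; Z[12]=0
i=13: i≥r, start 0; Z[13]=0
i=14: i≥r, start 0; Z[14]=1 grow→box=[14,15)
i=15: i≥r, start 0; Z[15]=0
i=16: i≥r, start 0; Z[16]=0
i=17: i≥r, start 0; Z[17]=0
i=18: i≥r, start 0; Z[18]=1 grow→box=[18,19)
i=19: i≥r, start 0; Z[19]=0
i=20: i≥r, start 0; Z[20]=3 grow→box=[20,23)
i=21: min(r-i=2, Z[1]=0)=0; Z[21]=0
i=22: min(r-i=1, Z[2]=0)=0; Z[22]=0
i=23: i≥r, start 0; Z[23]=0
i=24: i≥r, start 0; Z[24]=3 grow→box=[24,27)
i=25: min(r-i=2, Z[1]=0)=0; Z[25]=0
i=26: min(r-i=1, Z[2]=0)=0; Z[26]=0
i=27: i≥r, start 0; Z[27]=0
i=28: i≥r, start 0; Z[28]=2 grow→box=[28,30)
i=29: min(r-i=1, Z[1]=0)=0; Z[29]=0
i=30: i≥r, start 0; Z[30]=1 grow→box=[30,31)
i=31: i≥r, start 0; Z[31]=1 grow→box=[31,32)
i=32: i≥r, start 0; Z[32]=0
i=33: i≥r, start 0; Z[33]=0
i=34: i≥r, start 0; Z[34]=1 grow→box=[34,35)
i=35: i≥r, start 0; Z[35]=0
i=36: i≥r, start 0; Z[36]=1 grow→box=[36,37)
i=37: i≥r, start 0; Z[37]=0
i=38: i≥r, start 0; Z[38]=0
i=39: i≥r, start 0; Z[39]=0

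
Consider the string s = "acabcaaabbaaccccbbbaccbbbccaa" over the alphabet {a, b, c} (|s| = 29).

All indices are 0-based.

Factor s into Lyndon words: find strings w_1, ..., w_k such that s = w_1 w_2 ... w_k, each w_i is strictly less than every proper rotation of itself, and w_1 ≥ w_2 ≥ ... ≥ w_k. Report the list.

["ac", "abc", "aaabbaaccccbbbaccbbbcc", "a", "a"]

emit factor 1: 'ac' (i=0, period=2)
emit factor 2: 'abc' (i=2, period=3)
emit factor 3: 'aaabbaaccccbbbaccbbbcc' (i=5, period=22)
emit factor 4: 'a' (i=27, period=1)
emit factor 5: 'a' (i=28, period=1)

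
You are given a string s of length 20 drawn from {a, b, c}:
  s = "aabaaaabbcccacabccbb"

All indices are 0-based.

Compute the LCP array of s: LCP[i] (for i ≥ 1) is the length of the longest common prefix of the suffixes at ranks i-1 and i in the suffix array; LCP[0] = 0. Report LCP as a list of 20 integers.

rank→(start, suffix):
  0 → (3, 'aaaabbcccacabccbb')
  1 → (4, 'aaabbcccacabccbb')
  2 → (0, 'aabaaaabbcccacabccbb')
  3 → (5, 'aabbcccacabccbb')
  4 → (1, 'abaaaabbcccacabccbb')
  5 → (6, 'abbcccacabccbb')
  6 → (14, 'abccbb')
  7 → (12, 'acabccbb')
  8 → (19, 'b')
  9 → (2, 'baaaabbcccacabccbb')
  10 → (18, 'bb')
  11 → (7, 'bbcccacabccbb')
  12 → (15, 'bccbb')
  13 → (8, 'bcccacabccbb')
  14 → (13, 'cabccbb')
  15 → (11, 'cacabccbb')
  16 → (17, 'cbb')
  17 → (10, 'ccacabccbb')
  18 → (16, 'ccbb')
  19 → (9, 'cccacabccbb')

SA = [3, 4, 0, 5, 1, 6, 14, 12, 19, 2, 18, 7, 15, 8, 13, 11, 17, 10, 16, 9]
rank  pair      lcp
   1  s[3:],s[4:]  3  'aaa'
   2  s[4:],s[0:]  2  'aa'
   3  s[0:],s[5:]  3  'aab'
   4  s[5:],s[1:]  1  'a'
   5  s[1:],s[6:]  2  'ab'
   6  s[6:],s[14:]  2  'ab'
   7  s[14:],s[12:]  1  'a'
   8  s[12:],s[19:]  0  ''
   9  s[19:],s[2:]  1  'b'
  10  s[2:],s[18:]  1  'b'
  11  s[18:],s[7:]  2  'bb'
  12  s[7:],s[15:]  1  'b'
  13  s[15:],s[8:]  3  'bcc'
  14  s[8:],s[13:]  0  ''
  15  s[13:],s[11:]  2  'ca'
  16  s[11:],s[17:]  1  'c'
  17  s[17:],s[10:]  1  'c'
  18  s[10:],s[16:]  2  'cc'
  19  s[16:],s[9:]  2  'cc'

[0, 3, 2, 3, 1, 2, 2, 1, 0, 1, 1, 2, 1, 3, 0, 2, 1, 1, 2, 2]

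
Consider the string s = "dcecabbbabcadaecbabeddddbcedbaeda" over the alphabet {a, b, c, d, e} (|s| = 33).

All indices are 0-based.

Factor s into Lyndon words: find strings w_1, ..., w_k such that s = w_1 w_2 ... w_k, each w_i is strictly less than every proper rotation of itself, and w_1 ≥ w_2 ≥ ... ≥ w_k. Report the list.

emit factor 1: 'd' (i=0, period=1)
emit factor 2: 'ce' (i=1, period=2)
emit factor 3: 'c' (i=3, period=1)
emit factor 4: 'abbbabcadaecbabeddddbcedbaed' (i=4, period=28)
emit factor 5: 'a' (i=32, period=1)

["d", "ce", "c", "abbbabcadaecbabeddddbcedbaed", "a"]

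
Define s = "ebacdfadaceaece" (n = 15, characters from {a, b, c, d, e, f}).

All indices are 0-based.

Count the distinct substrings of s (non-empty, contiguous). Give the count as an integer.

109

rank | idx | suffix
   0 |   2 | acdfadaceaece
   1 |   8 | aceaece
   2 |   6 | adaceaece
   3 |  11 | aece
   4 |   1 | bacdfadaceaece
   5 |   3 | cdfadaceaece
   6 |  13 | ce
   7 |   9 | ceaece
   8 |   7 | daceaece
   9 |   4 | dfadaceaece
  10 |  14 | e
  11 |  10 | eaece
  12 |   0 | ebacdfadaceaece
  13 |  12 | ece
  14 |   5 | fadaceaece

SA = [2, 8, 6, 11, 1, 3, 13, 9, 7, 4, 14, 10, 0, 12, 5]
[i] adj suffixes → lcp
  [1] 2/8 → 2 ('ac')
  [2] 8/6 → 1 ('a')
  [3] 6/11 → 1 ('a')
  [4] 11/1 → 0 ('')
  [5] 1/3 → 0 ('')
  [6] 3/13 → 1 ('c')
  [7] 13/9 → 2 ('ce')
  [8] 9/7 → 0 ('')
  [9] 7/4 → 1 ('d')
  [10] 4/14 → 0 ('')
  [11] 14/10 → 1 ('e')
  [12] 10/0 → 1 ('e')
  [13] 0/12 → 1 ('e')
  [14] 12/5 → 0 ('')

n(n+1)/2 = 15·16/2 = 120
Σ LCP = 0 + 2 + 1 + 1 + 0 + 0 + 1 + 2 + 0 + 1 + 0 + 1 + 1 + 1 + 0 = 11
distinct = 120 − 11 = 109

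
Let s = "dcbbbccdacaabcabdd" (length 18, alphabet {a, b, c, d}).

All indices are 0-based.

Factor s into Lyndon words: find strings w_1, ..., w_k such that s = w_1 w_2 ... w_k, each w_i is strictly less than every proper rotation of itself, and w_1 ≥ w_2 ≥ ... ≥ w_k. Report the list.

emit factor 1: 'd' (i=0, period=1)
emit factor 2: 'c' (i=1, period=1)
emit factor 3: 'bbbccd' (i=2, period=6)
emit factor 4: 'ac' (i=8, period=2)
emit factor 5: 'aabcabdd' (i=10, period=8)

["d", "c", "bbbccd", "ac", "aabcabdd"]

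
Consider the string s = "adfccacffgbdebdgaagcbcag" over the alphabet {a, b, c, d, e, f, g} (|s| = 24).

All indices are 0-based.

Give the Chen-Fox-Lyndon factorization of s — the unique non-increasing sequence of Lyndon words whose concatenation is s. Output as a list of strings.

["adfcc", "acffgbdebdg", "aagcbcag"]

emit factor 1: 'adfcc' (i=0, period=5)
emit factor 2: 'acffgbdebdg' (i=5, period=11)
emit factor 3: 'aagcbcag' (i=16, period=8)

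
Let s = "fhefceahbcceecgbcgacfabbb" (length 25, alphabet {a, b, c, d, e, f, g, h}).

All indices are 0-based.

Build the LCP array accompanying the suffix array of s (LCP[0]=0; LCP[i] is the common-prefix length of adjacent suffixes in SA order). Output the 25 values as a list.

[0, 1, 1, 0, 1, 2, 1, 2, 0, 1, 2, 1, 1, 2, 0, 1, 1, 1, 0, 1, 1, 0, 1, 0, 1]

rank→(start, suffix):
  0 → (21, 'abbb')
  1 → (18, 'acfabbb')
  2 → (6, 'ahbcceecgbcgacfabbb')
  3 → (24, 'b')
  4 → (23, 'bb')
  5 → (22, 'bbb')
  6 → (8, 'bcceecgbcgacfabbb')
  7 → (15, 'bcgacfabbb')
  8 → (9, 'cceecgbcgacfabbb')
  9 → (4, 'ceahbcceecgbcgacfabbb')
  10 → (10, 'ceecgbcgacfabbb')
  11 → (19, 'cfabbb')
  12 → (16, 'cgacfabbb')
  13 → (13, 'cgbcgacfabbb')
  14 → (5, 'eahbcceecgbcgacfabbb')
  15 → (12, 'ecgbcgacfabbb')
  16 → (11, 'eecgbcgacfabbb')
  17 → (2, 'efceahbcceecgbcgacfabbb')
  18 → (20, 'fabbb')
  19 → (3, 'fceahbcceecgbcgacfabbb')
  20 → (0, 'fhefceahbcceecgbcgacfabbb')
  21 → (17, 'gacfabbb')
  22 → (14, 'gbcgacfabbb')
  23 → (7, 'hbcceecgbcgacfabbb')
  24 → (1, 'hefceahbcceecgbcgacfabbb')

SA = [21, 18, 6, 24, 23, 22, 8, 15, 9, 4, 10, 19, 16, 13, 5, 12, 11, 2, 20, 3, 0, 17, 14, 7, 1]
i: (SA[i-1],SA[i]) lcp shared
  1: (21,18) 1 'a'
  2: (18,6) 1 'a'
  3: (6,24) 0 ''
  4: (24,23) 1 'b'
  5: (23,22) 2 'bb'
  6: (22,8) 1 'b'
  7: (8,15) 2 'bc'
  8: (15,9) 0 ''
  9: (9,4) 1 'c'
  10: (4,10) 2 'ce'
  11: (10,19) 1 'c'
  12: (19,16) 1 'c'
  13: (16,13) 2 'cg'
  14: (13,5) 0 ''
  15: (5,12) 1 'e'
  16: (12,11) 1 'e'
  17: (11,2) 1 'e'
  18: (2,20) 0 ''
  19: (20,3) 1 'f'
  20: (3,0) 1 'f'
  21: (0,17) 0 ''
  22: (17,14) 1 'g'
  23: (14,7) 0 ''
  24: (7,1) 1 'h'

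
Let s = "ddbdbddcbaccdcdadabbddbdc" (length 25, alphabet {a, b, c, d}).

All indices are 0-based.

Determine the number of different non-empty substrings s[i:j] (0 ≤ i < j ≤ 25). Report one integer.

rank→(start, suffix):
  0 → (17, 'abbddbdc')
  1 → (9, 'accdcdadabbddbdc')
  2 → (15, 'adabbddbdc')
  3 → (8, 'baccdcdadabbddbdc')
  4 → (18, 'bbddbdc')
  5 → (2, 'bdbddcbaccdcdadabbddbdc')
  6 → (22, 'bdc')
  7 → (19, 'bddbdc')
  8 → (4, 'bddcbaccdcdadabbddbdc')
  9 → (24, 'c')
  10 → (7, 'cbaccdcdadabbddbdc')
  11 → (10, 'ccdcdadabbddbdc')
  12 → (13, 'cdadabbddbdc')
  13 → (11, 'cdcdadabbddbdc')
  14 → (16, 'dabbddbdc')
  15 → (14, 'dadabbddbdc')
  16 → (1, 'dbdbddcbaccdcdadabbddbdc')
  17 → (21, 'dbdc')
  18 → (3, 'dbddcbaccdcdadabbddbdc')
  19 → (23, 'dc')
  20 → (6, 'dcbaccdcdadabbddbdc')
  21 → (12, 'dcdadabbddbdc')
  22 → (0, 'ddbdbddcbaccdcdadabbddbdc')
  23 → (20, 'ddbdc')
  24 → (5, 'ddcbaccdcdadabbddbdc')

SA = [17, 9, 15, 8, 18, 2, 22, 19, 4, 24, 7, 10, 13, 11, 16, 14, 1, 21, 3, 23, 6, 12, 0, 20, 5]
rank  pair      lcp
   1  s[17:],s[9:]  1  'a'
   2  s[9:],s[15:]  1  'a'
   3  s[15:],s[8:]  0  ''
   4  s[8:],s[18:]  1  'b'
   5  s[18:],s[2:]  1  'b'
   6  s[2:],s[22:]  2  'bd'
   7  s[22:],s[19:]  2  'bd'
   8  s[19:],s[4:]  3  'bdd'
   9  s[4:],s[24:]  0  ''
  10  s[24:],s[7:]  1  'c'
  11  s[7:],s[10:]  1  'c'
  12  s[10:],s[13:]  1  'c'
  13  s[13:],s[11:]  2  'cd'
  14  s[11:],s[16:]  0  ''
  15  s[16:],s[14:]  2  'da'
  16  s[14:],s[1:]  1  'd'
  17  s[1:],s[21:]  3  'dbd'
  18  s[21:],s[3:]  3  'dbd'
  19  s[3:],s[23:]  1  'd'
  20  s[23:],s[6:]  2  'dc'
  21  s[6:],s[12:]  2  'dc'
  22  s[12:],s[0:]  1  'd'
  23  s[0:],s[20:]  4  'ddbd'
  24  s[20:],s[5:]  2  'dd'

n(n+1)/2 = 25·26/2 = 325
Σ LCP = 0 + 1 + 1 + 0 + 1 + 1 + 2 + 2 + 3 + 0 + 1 + 1 + 1 + 2 + 0 + 2 + 1 + 3 + 3 + 1 + 2 + 2 + 1 + 4 + 2 = 37
distinct = 325 − 37 = 288

288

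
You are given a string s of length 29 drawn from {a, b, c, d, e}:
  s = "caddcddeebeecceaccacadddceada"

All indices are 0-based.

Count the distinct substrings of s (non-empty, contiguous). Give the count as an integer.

rank | idx | suffix
   0 |  28 | a
   1 |  18 | acadddceada
   2 |  15 | accacadddceada
   3 |  26 | ada
   4 |   1 | addcddeebeecceaccacadddceada
   5 |  20 | adddceada
   6 |   9 | beecceaccacadddceada
   7 |  17 | cacadddceada
   8 |   0 | caddcddeebeecceaccacadddceada
   9 |  19 | cadddceada
  10 |  16 | ccacadddceada
  11 |  12 | cceaccacadddceada
  12 |   4 | cddeebeecceaccacadddceada
  13 |  13 | ceaccacadddceada
  14 |  24 | ceada
  15 |  27 | da
  16 |   3 | dcddeebeecceaccacadddceada
  17 |  23 | dceada
  18 |   2 | ddcddeebeecceaccacadddceada
  19 |  22 | ddceada
  20 |  21 | dddceada
  21 |   5 | ddeebeecceaccacadddceada
  22 |   6 | deebeecceaccacadddceada
  23 |  14 | eaccacadddceada
  24 |  25 | eada
  25 |   8 | ebeecceaccacadddceada
  26 |  11 | ecceaccacadddceada
  27 |   7 | eebeecceaccacadddceada
  28 |  10 | eecceaccacadddceada

SA = [28, 18, 15, 26, 1, 20, 9, 17, 0, 19, 16, 12, 4, 13, 24, 27, 3, 23, 2, 22, 21, 5, 6, 14, 25, 8, 11, 7, 10]
[i] adj suffixes → lcp
  [1] 28/18 → 1 ('a')
  [2] 18/15 → 2 ('ac')
  [3] 15/26 → 1 ('a')
  [4] 26/1 → 2 ('ad')
  [5] 1/20 → 3 ('add')
  [6] 20/9 → 0 ('')
  [7] 9/17 → 0 ('')
  [8] 17/0 → 2 ('ca')
  [9] 0/19 → 4 ('cadd')
  [10] 19/16 → 1 ('c')
  [11] 16/12 → 2 ('cc')
  [12] 12/4 → 1 ('c')
  [13] 4/13 → 1 ('c')
  [14] 13/24 → 3 ('cea')
  [15] 24/27 → 0 ('')
  [16] 27/3 → 1 ('d')
  [17] 3/23 → 2 ('dc')
  [18] 23/2 → 1 ('d')
  [19] 2/22 → 3 ('ddc')
  [20] 22/21 → 2 ('dd')
  [21] 21/5 → 2 ('dd')
  [22] 5/6 → 1 ('d')
  [23] 6/14 → 0 ('')
  [24] 14/25 → 2 ('ea')
  [25] 25/8 → 1 ('e')
  [26] 8/11 → 1 ('e')
  [27] 11/7 → 1 ('e')
  [28] 7/10 → 2 ('ee')

n(n+1)/2 = 29·30/2 = 435
Σ LCP = 0 + 1 + 2 + 1 + 2 + 3 + 0 + 0 + 2 + 4 + 1 + 2 + 1 + 1 + 3 + 0 + 1 + 2 + 1 + 3 + 2 + 2 + 1 + 0 + 2 + 1 + 1 + 1 + 2 = 42
distinct = 435 − 42 = 393

393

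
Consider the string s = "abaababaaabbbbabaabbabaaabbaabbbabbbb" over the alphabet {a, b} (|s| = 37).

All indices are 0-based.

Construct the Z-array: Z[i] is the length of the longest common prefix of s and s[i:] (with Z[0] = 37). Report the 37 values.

Z[0]=37
i=1: outside box; Z[1]=0
i=2: outside box; Z[2]=1 grow→box=[2,3)
i=3: outside box; Z[3]=3 grow→box=[3,6)
i=4: min(r-i=2, Z[1]=0)=0; Z[4]=0
i=5: min(r-i=1, Z[2]=1)=1; Z[5]=4 grow→box=[5,9)
i=6: min(r-i=3, Z[1]=0)=0; Z[6]=0
i=7: min(r-i=2, Z[2]=1)=1; Z[7]=1
i=8: min(r-i=1, Z[3]=3)=1; Z[8]=1
i=9: outside box; Z[9]=2 grow→box=[9,11)
i=10: min(r-i=1, Z[1]=0)=0; Z[10]=0
i=11: outside box; Z[11]=0
i=12: outside box; Z[12]=0
i=13: outside box; Z[13]=0
i=14: outside box; Z[14]=5 grow→box=[14,19)
i=15: min(r-i=4, Z[1]=0)=0; Z[15]=0
i=16: min(r-i=3, Z[2]=1)=1; Z[16]=1
i=17: min(r-i=2, Z[3]=3)=2; Z[17]=2
i=18: min(r-i=1, Z[4]=0)=0; Z[18]=0
i=19: outside box; Z[19]=0
i=20: outside box; Z[20]=4 grow→box=[20,24)
i=21: min(r-i=3, Z[1]=0)=0; Z[21]=0
i=22: min(r-i=2, Z[2]=1)=1; Z[22]=1
i=23: min(r-i=1, Z[3]=3)=1; Z[23]=1
i=24: outside box; Z[24]=2 grow→box=[24,26)
i=25: min(r-i=1, Z[1]=0)=0; Z[25]=0
i=26: outside box; Z[26]=0
i=27: outside box; Z[27]=1 grow→box=[27,28)
i=28: outside box; Z[28]=2 grow→box=[28,30)
i=29: min(r-i=1, Z[1]=0)=0; Z[29]=0
i=30: outside box; Z[30]=0
i=31: outside box; Z[31]=0
i=32: outside box; Z[32]=2 grow→box=[32,34)
i=33: min(r-i=1, Z[1]=0)=0; Z[33]=0
i=34: outside box; Z[34]=0
i=35: outside box; Z[35]=0
i=36: outside box; Z[36]=0

[37, 0, 1, 3, 0, 4, 0, 1, 1, 2, 0, 0, 0, 0, 5, 0, 1, 2, 0, 0, 4, 0, 1, 1, 2, 0, 0, 1, 2, 0, 0, 0, 2, 0, 0, 0, 0]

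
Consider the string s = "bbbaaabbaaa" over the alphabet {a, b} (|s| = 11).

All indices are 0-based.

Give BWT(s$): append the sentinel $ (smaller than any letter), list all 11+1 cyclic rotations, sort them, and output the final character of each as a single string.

rank  rotation      last
    0  $bbbaaabbaaa  a
    1  a$bbbaaabbaa  a
    2  aa$bbbaaabba  a
    3  aaa$bbbaaabb  b
    4  aaabbaaa$bbb  b
    5  aabbaaa$bbba  a
    6  abbaaa$bbbaa  a
    7  baaa$bbbaaab  b
    8  baaabbaaa$bb  b
    9  bbaaa$bbbaaa  a
   10  bbaaabbaaa$b  b
   11  bbbaaabbaaa$  $

aaabbaabbab$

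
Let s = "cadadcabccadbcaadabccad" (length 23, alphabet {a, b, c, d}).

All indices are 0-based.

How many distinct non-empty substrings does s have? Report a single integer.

232

sorted suffixes:
  #0 SA[0]=14  'aadabccad'
  #1 SA[1]=17  'abccad'
  #2 SA[2]=6  'abccadbcaadabccad'
  #3 SA[3]=21  'ad'
  #4 SA[4]=15  'adabccad'
  #5 SA[5]=1  'adadcabccadbcaadabccad'
  #6 SA[6]=10  'adbcaadabccad'
  #7 SA[7]=3  'adcabccadbcaadabccad'
  #8 SA[8]=12  'bcaadabccad'
  #9 SA[9]=18  'bccad'
  #10 SA[10]=7  'bccadbcaadabccad'
  #11 SA[11]=13  'caadabccad'
  #12 SA[12]=5  'cabccadbcaadabccad'
  #13 SA[13]=20  'cad'
  #14 SA[14]=0  'cadadcabccadbcaadabccad'
  #15 SA[15]=9  'cadbcaadabccad'
  #16 SA[16]=19  'ccad'
  #17 SA[17]=8  'ccadbcaadabccad'
  #18 SA[18]=22  'd'
  #19 SA[19]=16  'dabccad'
  #20 SA[20]=2  'dadcabccadbcaadabccad'
  #21 SA[21]=11  'dbcaadabccad'
  #22 SA[22]=4  'dcabccadbcaadabccad'

SA = [14, 17, 6, 21, 15, 1, 10, 3, 12, 18, 7, 13, 5, 20, 0, 9, 19, 8, 22, 16, 2, 11, 4]
i: (SA[i-1],SA[i]) lcp shared
  1: (14,17) 1 'a'
  2: (17,6) 6 'abccad'
  3: (6,21) 1 'a'
  4: (21,15) 2 'ad'
  5: (15,1) 3 'ada'
  6: (1,10) 2 'ad'
  7: (10,3) 2 'ad'
  8: (3,12) 0 ''
  9: (12,18) 2 'bc'
  10: (18,7) 5 'bccad'
  11: (7,13) 0 ''
  12: (13,5) 2 'ca'
  13: (5,20) 2 'ca'
  14: (20,0) 3 'cad'
  15: (0,9) 3 'cad'
  16: (9,19) 1 'c'
  17: (19,8) 4 'ccad'
  18: (8,22) 0 ''
  19: (22,16) 1 'd'
  20: (16,2) 2 'da'
  21: (2,11) 1 'd'
  22: (11,4) 1 'd'

n(n+1)/2 = 23·24/2 = 276
Σ LCP = 0 + 1 + 6 + 1 + 2 + 3 + 2 + 2 + 0 + 2 + 5 + 0 + 2 + 2 + 3 + 3 + 1 + 4 + 0 + 1 + 2 + 1 + 1 = 44
distinct = 276 − 44 = 232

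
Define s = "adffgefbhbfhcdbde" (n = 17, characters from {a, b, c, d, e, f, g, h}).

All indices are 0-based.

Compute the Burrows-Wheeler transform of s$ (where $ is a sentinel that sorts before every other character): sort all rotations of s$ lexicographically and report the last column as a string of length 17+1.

rank  rotation            last
    0  $adffgefbhbfhcdbde  e
    1  adffgefbhbfhcdbde$  $
    2  bde$adffgefbhbfhcd  d
    3  bfhcdbde$adffgefbh  h
    4  bhbfhcdbde$adffgef  f
    5  cdbde$adffgefbhbfh  h
    6  dbde$adffgefbhbfhc  c
    7  de$adffgefbhbfhcdb  b
    8  dffgefbhbfhcdbde$a  a
    9  e$adffgefbhbfhcdbd  d
   10  efbhbfhcdbde$adffg  g
   11  fbhbfhcdbde$adffge  e
   12  ffgefbhbfhcdbde$ad  d
   13  fgefbhbfhcdbde$adf  f
   14  fhcdbde$adffgefbhb  b
   15  gefbhbfhcdbde$adff  f
   16  hbfhcdbde$adffgefb  b
   17  hcdbde$adffgefbhbf  f

e$dhfhcbadgedfbfbf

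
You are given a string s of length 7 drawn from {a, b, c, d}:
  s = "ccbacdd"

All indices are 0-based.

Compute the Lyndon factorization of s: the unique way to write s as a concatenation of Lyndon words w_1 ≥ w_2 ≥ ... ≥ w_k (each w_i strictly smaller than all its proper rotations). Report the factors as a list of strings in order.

emit factor 1: 'c' (i=0, period=1)
emit factor 2: 'c' (i=1, period=1)
emit factor 3: 'b' (i=2, period=1)
emit factor 4: 'acdd' (i=3, period=4)

["c", "c", "b", "acdd"]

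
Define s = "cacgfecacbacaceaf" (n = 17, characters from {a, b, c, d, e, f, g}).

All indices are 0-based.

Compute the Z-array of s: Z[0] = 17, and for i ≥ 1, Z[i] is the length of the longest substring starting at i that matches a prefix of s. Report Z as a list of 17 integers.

Z[0]=17
i=1: outside box; Z[1]=0
i=2: outside box; Z[2]=1 scan→box=[2,3)
i=3: outside box; Z[3]=0
i=4: outside box; Z[4]=0
i=5: outside box; Z[5]=0
i=6: outside box; Z[6]=3 scan→box=[6,9)
i=7: min(r-i=2, Z[1]=0)=0; Z[7]=0
i=8: min(r-i=1, Z[2]=1)=1; Z[8]=1
i=9: outside box; Z[9]=0
i=10: outside box; Z[10]=0
i=11: outside box; Z[11]=3 scan→box=[11,14)
i=12: min(r-i=2, Z[1]=0)=0; Z[12]=0
i=13: min(r-i=1, Z[2]=1)=1; Z[13]=1
i=14: outside box; Z[14]=0
i=15: outside box; Z[15]=0
i=16: outside box; Z[16]=0

[17, 0, 1, 0, 0, 0, 3, 0, 1, 0, 0, 3, 0, 1, 0, 0, 0]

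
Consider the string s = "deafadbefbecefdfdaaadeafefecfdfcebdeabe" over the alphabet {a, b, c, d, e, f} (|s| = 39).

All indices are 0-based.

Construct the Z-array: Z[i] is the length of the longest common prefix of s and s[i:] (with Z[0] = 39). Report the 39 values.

Z[0]=39
i=1: i≥r, start 0; Z[1]=0
i=2: i≥r, start 0; Z[2]=0
i=3: i≥r, start 0; Z[3]=0
i=4: i≥r, start 0; Z[4]=0
i=5: i≥r, start 0; Z[5]=1 extend→box=[5,6)
i=6: i≥r, start 0; Z[6]=0
i=7: i≥r, start 0; Z[7]=0
i=8: i≥r, start 0; Z[8]=0
i=9: i≥r, start 0; Z[9]=0
i=10: i≥r, start 0; Z[10]=0
i=11: i≥r, start 0; Z[11]=0
i=12: i≥r, start 0; Z[12]=0
i=13: i≥r, start 0; Z[13]=0
i=14: i≥r, start 0; Z[14]=1 extend→box=[14,15)
i=15: i≥r, start 0; Z[15]=0
i=16: i≥r, start 0; Z[16]=1 extend→box=[16,17)
i=17: i≥r, start 0; Z[17]=0
i=18: i≥r, start 0; Z[18]=0
i=19: i≥r, start 0; Z[19]=0
i=20: i≥r, start 0; Z[20]=4 extend→box=[20,24)
i=21: min(r-i=3, Z[1]=0)=0; Z[21]=0
i=22: min(r-i=2, Z[2]=0)=0; Z[22]=0
i=23: min(r-i=1, Z[3]=0)=0; Z[23]=0
i=24: i≥r, start 0; Z[24]=0
i=25: i≥r, start 0; Z[25]=0
i=26: i≥r, start 0; Z[26]=0
i=27: i≥r, start 0; Z[27]=0
i=28: i≥r, start 0; Z[28]=0
i=29: i≥r, start 0; Z[29]=1 extend→box=[29,30)
i=30: i≥r, start 0; Z[30]=0
i=31: i≥r, start 0; Z[31]=0
i=32: i≥r, start 0; Z[32]=0
i=33: i≥r, start 0; Z[33]=0
i=34: i≥r, start 0; Z[34]=3 extend→box=[34,37)
i=35: min(r-i=2, Z[1]=0)=0; Z[35]=0
i=36: min(r-i=1, Z[2]=0)=0; Z[36]=0
i=37: i≥r, start 0; Z[37]=0
i=38: i≥r, start 0; Z[38]=0

[39, 0, 0, 0, 0, 1, 0, 0, 0, 0, 0, 0, 0, 0, 1, 0, 1, 0, 0, 0, 4, 0, 0, 0, 0, 0, 0, 0, 0, 1, 0, 0, 0, 0, 3, 0, 0, 0, 0]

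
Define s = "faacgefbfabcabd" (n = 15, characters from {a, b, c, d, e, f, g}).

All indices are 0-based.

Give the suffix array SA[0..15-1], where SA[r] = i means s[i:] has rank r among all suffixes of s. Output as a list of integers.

sorted suffixes:
  #0 SA[0]=1  'aacgefbfabcabd'
  #1 SA[1]=9  'abcabd'
  #2 SA[2]=12  'abd'
  #3 SA[3]=2  'acgefbfabcabd'
  #4 SA[4]=10  'bcabd'
  #5 SA[5]=13  'bd'
  #6 SA[6]=7  'bfabcabd'
  #7 SA[7]=11  'cabd'
  #8 SA[8]=3  'cgefbfabcabd'
  #9 SA[9]=14  'd'
  #10 SA[10]=5  'efbfabcabd'
  #11 SA[11]=0  'faacgefbfabcabd'
  #12 SA[12]=8  'fabcabd'
  #13 SA[13]=6  'fbfabcabd'
  #14 SA[14]=4  'gefbfabcabd'

[1, 9, 12, 2, 10, 13, 7, 11, 3, 14, 5, 0, 8, 6, 4]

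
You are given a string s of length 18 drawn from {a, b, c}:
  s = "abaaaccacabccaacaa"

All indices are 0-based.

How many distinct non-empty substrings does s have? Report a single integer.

142

sorted suffixes:
  #0 SA[0]=17  'a'
  #1 SA[1]=16  'aa'
  #2 SA[2]=2  'aaaccacabccaacaa'
  #3 SA[3]=13  'aacaa'
  #4 SA[4]=3  'aaccacabccaacaa'
  #5 SA[5]=0  'abaaaccacabccaacaa'
  #6 SA[6]=9  'abccaacaa'
  #7 SA[7]=14  'acaa'
  #8 SA[8]=7  'acabccaacaa'
  #9 SA[9]=4  'accacabccaacaa'
  #10 SA[10]=1  'baaaccacabccaacaa'
  #11 SA[11]=10  'bccaacaa'
  #12 SA[12]=15  'caa'
  #13 SA[13]=12  'caacaa'
  #14 SA[14]=8  'cabccaacaa'
  #15 SA[15]=6  'cacabccaacaa'
  #16 SA[16]=11  'ccaacaa'
  #17 SA[17]=5  'ccacabccaacaa'

SA = [17, 16, 2, 13, 3, 0, 9, 14, 7, 4, 1, 10, 15, 12, 8, 6, 11, 5]
[i] adj suffixes → lcp
  [1] 17/16 → 1 ('a')
  [2] 16/2 → 2 ('aa')
  [3] 2/13 → 2 ('aa')
  [4] 13/3 → 3 ('aac')
  [5] 3/0 → 1 ('a')
  [6] 0/9 → 2 ('ab')
  [7] 9/14 → 1 ('a')
  [8] 14/7 → 3 ('aca')
  [9] 7/4 → 2 ('ac')
  [10] 4/1 → 0 ('')
  [11] 1/10 → 1 ('b')
  [12] 10/15 → 0 ('')
  [13] 15/12 → 3 ('caa')
  [14] 12/8 → 2 ('ca')
  [15] 8/6 → 2 ('ca')
  [16] 6/11 → 1 ('c')
  [17] 11/5 → 3 ('cca')

n(n+1)/2 = 18·19/2 = 171
Σ LCP = 0 + 1 + 2 + 2 + 3 + 1 + 2 + 1 + 3 + 2 + 0 + 1 + 0 + 3 + 2 + 2 + 1 + 3 = 29
distinct = 171 − 29 = 142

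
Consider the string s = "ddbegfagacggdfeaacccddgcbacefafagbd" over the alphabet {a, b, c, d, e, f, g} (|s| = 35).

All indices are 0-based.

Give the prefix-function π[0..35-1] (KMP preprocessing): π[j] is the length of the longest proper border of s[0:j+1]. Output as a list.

[0, 1, 0, 0, 0, 0, 0, 0, 0, 0, 0, 0, 1, 0, 0, 0, 0, 0, 0, 0, 1, 2, 0, 0, 0, 0, 0, 0, 0, 0, 0, 0, 0, 0, 1]

π[0] = 0
j=1 s[j]='d': π[1]=1 (border 'd')
j=2 s[j]='b': k: 1→0; π[2]=0 (border '')
j=3 s[j]='e': π[3]=0 (border '')
j=4 s[j]='g': π[4]=0 (border '')
j=5 s[j]='f': π[5]=0 (border '')
j=6 s[j]='a': π[6]=0 (border '')
j=7 s[j]='g': π[7]=0 (border '')
j=8 s[j]='a': π[8]=0 (border '')
j=9 s[j]='c': π[9]=0 (border '')
j=10 s[j]='g': π[10]=0 (border '')
j=11 s[j]='g': π[11]=0 (border '')
j=12 s[j]='d': π[12]=1 (border 'd')
j=13 s[j]='f': k: 1→0; π[13]=0 (border '')
j=14 s[j]='e': π[14]=0 (border '')
j=15 s[j]='a': π[15]=0 (border '')
j=16 s[j]='a': π[16]=0 (border '')
j=17 s[j]='c': π[17]=0 (border '')
j=18 s[j]='c': π[18]=0 (border '')
j=19 s[j]='c': π[19]=0 (border '')
j=20 s[j]='d': π[20]=1 (border 'd')
j=21 s[j]='d': π[21]=2 (border 'dd')
j=22 s[j]='g': k: 2→1→0; π[22]=0 (border '')
j=23 s[j]='c': π[23]=0 (border '')
j=24 s[j]='b': π[24]=0 (border '')
j=25 s[j]='a': π[25]=0 (border '')
j=26 s[j]='c': π[26]=0 (border '')
j=27 s[j]='e': π[27]=0 (border '')
j=28 s[j]='f': π[28]=0 (border '')
j=29 s[j]='a': π[29]=0 (border '')
j=30 s[j]='f': π[30]=0 (border '')
j=31 s[j]='a': π[31]=0 (border '')
j=32 s[j]='g': π[32]=0 (border '')
j=33 s[j]='b': π[33]=0 (border '')
j=34 s[j]='d': π[34]=1 (border 'd')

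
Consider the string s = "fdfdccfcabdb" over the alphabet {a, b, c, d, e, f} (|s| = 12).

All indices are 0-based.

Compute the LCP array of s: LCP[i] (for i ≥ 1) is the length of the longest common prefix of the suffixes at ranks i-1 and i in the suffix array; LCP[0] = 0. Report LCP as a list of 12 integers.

rank | idx | suffix
   0 |   8 | abdb
   1 |  11 | b
   2 |   9 | bdb
   3 |   7 | cabdb
   4 |   4 | ccfcabdb
   5 |   5 | cfcabdb
   6 |  10 | db
   7 |   3 | dccfcabdb
   8 |   1 | dfdccfcabdb
   9 |   6 | fcabdb
  10 |   2 | fdccfcabdb
  11 |   0 | fdfdccfcabdb

SA = [8, 11, 9, 7, 4, 5, 10, 3, 1, 6, 2, 0]
[i] adj suffixes → lcp
  [1] 8/11 → 0 ('')
  [2] 11/9 → 1 ('b')
  [3] 9/7 → 0 ('')
  [4] 7/4 → 1 ('c')
  [5] 4/5 → 1 ('c')
  [6] 5/10 → 0 ('')
  [7] 10/3 → 1 ('d')
  [8] 3/1 → 1 ('d')
  [9] 1/6 → 0 ('')
  [10] 6/2 → 1 ('f')
  [11] 2/0 → 2 ('fd')

[0, 0, 1, 0, 1, 1, 0, 1, 1, 0, 1, 2]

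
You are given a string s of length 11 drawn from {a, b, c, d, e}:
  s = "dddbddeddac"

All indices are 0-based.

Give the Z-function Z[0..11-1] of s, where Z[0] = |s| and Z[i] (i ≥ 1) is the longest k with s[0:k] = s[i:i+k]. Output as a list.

[11, 2, 1, 0, 2, 1, 0, 2, 1, 0, 0]

Z[0]=11
i=1: i≥r, start 0; Z[1]=2 extend→box=[1,3)
i=2: min(r-i=1, Z[1]=2)=1; Z[2]=1
i=3: i≥r, start 0; Z[3]=0
i=4: i≥r, start 0; Z[4]=2 extend→box=[4,6)
i=5: min(r-i=1, Z[1]=2)=1; Z[5]=1
i=6: i≥r, start 0; Z[6]=0
i=7: i≥r, start 0; Z[7]=2 extend→box=[7,9)
i=8: min(r-i=1, Z[1]=2)=1; Z[8]=1
i=9: i≥r, start 0; Z[9]=0
i=10: i≥r, start 0; Z[10]=0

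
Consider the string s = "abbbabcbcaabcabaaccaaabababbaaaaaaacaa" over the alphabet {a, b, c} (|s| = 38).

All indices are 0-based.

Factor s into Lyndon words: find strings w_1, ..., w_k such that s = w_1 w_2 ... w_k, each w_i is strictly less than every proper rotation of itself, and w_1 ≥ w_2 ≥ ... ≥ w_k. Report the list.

emit factor 1: 'abbbabcbc' (i=0, period=9)
emit factor 2: 'aabcabaacc' (i=9, period=10)
emit factor 3: 'aaabababb' (i=19, period=9)
emit factor 4: 'aaaaaaac' (i=28, period=8)
emit factor 5: 'a' (i=36, period=1)
emit factor 6: 'a' (i=37, period=1)

["abbbabcbc", "aabcabaacc", "aaabababb", "aaaaaaac", "a", "a"]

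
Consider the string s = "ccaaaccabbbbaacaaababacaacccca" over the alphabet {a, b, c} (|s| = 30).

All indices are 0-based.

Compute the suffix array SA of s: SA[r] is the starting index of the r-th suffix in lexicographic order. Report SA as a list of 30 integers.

[29, 15, 2, 16, 12, 3, 23, 17, 19, 7, 13, 21, 4, 24, 11, 18, 20, 10, 9, 8, 28, 14, 1, 22, 6, 27, 0, 5, 26, 25]

sorted suffixes:
  #0 SA[0]=29  'a'
  #1 SA[1]=15  'aaababacaacccca'
  #2 SA[2]=2  'aaaccabbbbaacaaababacaacccca'
  #3 SA[3]=16  'aababacaacccca'
  #4 SA[4]=12  'aacaaababacaacccca'
  #5 SA[5]=3  'aaccabbbbaacaaababacaacccca'
  #6 SA[6]=23  'aacccca'
  #7 SA[7]=17  'ababacaacccca'
  #8 SA[8]=19  'abacaacccca'
  #9 SA[9]=7  'abbbbaacaaababacaacccca'
  #10 SA[10]=13  'acaaababacaacccca'
  #11 SA[11]=21  'acaacccca'
  #12 SA[12]=4  'accabbbbaacaaababacaacccca'
  #13 SA[13]=24  'acccca'
  #14 SA[14]=11  'baacaaababacaacccca'
  #15 SA[15]=18  'babacaacccca'
  #16 SA[16]=20  'bacaacccca'
  #17 SA[17]=10  'bbaacaaababacaacccca'
  #18 SA[18]=9  'bbbaacaaababacaacccca'
  #19 SA[19]=8  'bbbbaacaaababacaacccca'
  #20 SA[20]=28  'ca'
  #21 SA[21]=14  'caaababacaacccca'
  #22 SA[22]=1  'caaaccabbbbaacaaababacaacccca'
  #23 SA[23]=22  'caacccca'
  #24 SA[24]=6  'cabbbbaacaaababacaacccca'
  #25 SA[25]=27  'cca'
  #26 SA[26]=0  'ccaaaccabbbbaacaaababacaacccca'
  #27 SA[27]=5  'ccabbbbaacaaababacaacccca'
  #28 SA[28]=26  'ccca'
  #29 SA[29]=25  'cccca'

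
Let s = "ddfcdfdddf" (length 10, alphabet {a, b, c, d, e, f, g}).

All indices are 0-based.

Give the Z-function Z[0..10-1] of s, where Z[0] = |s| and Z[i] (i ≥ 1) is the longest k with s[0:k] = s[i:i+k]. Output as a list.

Z[0]=10
i=1: outside box; Z[1]=1 scan→box=[1,2)
i=2: outside box; Z[2]=0
i=3: outside box; Z[3]=0
i=4: outside box; Z[4]=1 scan→box=[4,5)
i=5: outside box; Z[5]=0
i=6: outside box; Z[6]=2 scan→box=[6,8)
i=7: min(r-i=1, Z[1]=1)=1; Z[7]=3 scan→box=[7,10)
i=8: min(r-i=2, Z[1]=1)=1; Z[8]=1
i=9: min(r-i=1, Z[2]=0)=0; Z[9]=0

[10, 1, 0, 0, 1, 0, 2, 3, 1, 0]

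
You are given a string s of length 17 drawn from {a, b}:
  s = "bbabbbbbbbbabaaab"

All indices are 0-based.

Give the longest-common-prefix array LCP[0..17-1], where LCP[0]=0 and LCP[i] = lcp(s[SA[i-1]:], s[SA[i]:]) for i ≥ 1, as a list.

[0, 2, 1, 2, 2, 0, 1, 2, 3, 1, 4, 2, 3, 4, 5, 6, 7]

sorted suffixes:
  #0 SA[0]=13  'aaab'
  #1 SA[1]=14  'aab'
  #2 SA[2]=15  'ab'
  #3 SA[3]=11  'abaaab'
  #4 SA[4]=2  'abbbbbbbbabaaab'
  #5 SA[5]=16  'b'
  #6 SA[6]=12  'baaab'
  #7 SA[7]=10  'babaaab'
  #8 SA[8]=1  'babbbbbbbbabaaab'
  #9 SA[9]=9  'bbabaaab'
  #10 SA[10]=0  'bbabbbbbbbbabaaab'
  #11 SA[11]=8  'bbbabaaab'
  #12 SA[12]=7  'bbbbabaaab'
  #13 SA[13]=6  'bbbbbabaaab'
  #14 SA[14]=5  'bbbbbbabaaab'
  #15 SA[15]=4  'bbbbbbbabaaab'
  #16 SA[16]=3  'bbbbbbbbabaaab'

SA = [13, 14, 15, 11, 2, 16, 12, 10, 1, 9, 0, 8, 7, 6, 5, 4, 3]
i: (SA[i-1],SA[i]) lcp shared
  1: (13,14) 2 'aa'
  2: (14,15) 1 'a'
  3: (15,11) 2 'ab'
  4: (11,2) 2 'ab'
  5: (2,16) 0 ''
  6: (16,12) 1 'b'
  7: (12,10) 2 'ba'
  8: (10,1) 3 'bab'
  9: (1,9) 1 'b'
  10: (9,0) 4 'bbab'
  11: (0,8) 2 'bb'
  12: (8,7) 3 'bbb'
  13: (7,6) 4 'bbbb'
  14: (6,5) 5 'bbbbb'
  15: (5,4) 6 'bbbbbb'
  16: (4,3) 7 'bbbbbbb'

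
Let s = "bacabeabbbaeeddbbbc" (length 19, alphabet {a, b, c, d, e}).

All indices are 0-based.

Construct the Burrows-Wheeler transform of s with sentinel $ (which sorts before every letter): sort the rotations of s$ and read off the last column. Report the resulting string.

cecbb$bbadbbabadebea

rank  rotation              last
    0  $bacabeabbbaeeddbbbc  c
    1  abbbaeeddbbbc$bacabe  e
    2  abeabbbaeeddbbbc$bac  c
    3  acabeabbbaeeddbbbc$b  b
    4  aeeddbbbc$bacabeabbb  b
    5  bacabeabbbaeeddbbbc$  $
    6  baeeddbbbc$bacabeabb  b
    7  bbaeeddbbbc$bacabeab  b
    8  bbbaeeddbbbc$bacabea  a
    9  bbbc$bacabeabbbaeedd  d
   10  bbc$bacabeabbbaeeddb  b
   11  bc$bacabeabbbaeeddbb  b
   12  beabbbaeeddbbbc$baca  a
   13  c$bacabeabbbaeeddbbb  b
   14  cabeabbbaeeddbbbc$ba  a
   15  dbbbc$bacabeabbbaeed  d
   16  ddbbbc$bacabeabbbaee  e
   17  eabbbaeeddbbbc$bacab  b
   18  eddbbbc$bacabeabbbae  e
   19  eeddbbbc$bacabeabbba  a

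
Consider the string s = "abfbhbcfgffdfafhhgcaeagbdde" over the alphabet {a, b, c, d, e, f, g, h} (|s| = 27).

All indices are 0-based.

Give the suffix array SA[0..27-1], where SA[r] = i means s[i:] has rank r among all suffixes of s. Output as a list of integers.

[0, 19, 13, 21, 5, 23, 1, 3, 18, 6, 24, 25, 11, 26, 20, 12, 2, 10, 9, 7, 14, 22, 17, 8, 4, 16, 15]

rank→(start, suffix):
  0 → (0, 'abfbhbcfgffdfafhhgcaeagbdde')
  1 → (19, 'aeagbdde')
  2 → (13, 'afhhgcaeagbdde')
  3 → (21, 'agbdde')
  4 → (5, 'bcfgffdfafhhgcaeagbdde')
  5 → (23, 'bdde')
  6 → (1, 'bfbhbcfgffdfafhhgcaeagbdde')
  7 → (3, 'bhbcfgffdfafhhgcaeagbdde')
  8 → (18, 'caeagbdde')
  9 → (6, 'cfgffdfafhhgcaeagbdde')
  10 → (24, 'dde')
  11 → (25, 'de')
  12 → (11, 'dfafhhgcaeagbdde')
  13 → (26, 'e')
  14 → (20, 'eagbdde')
  15 → (12, 'fafhhgcaeagbdde')
  16 → (2, 'fbhbcfgffdfafhhgcaeagbdde')
  17 → (10, 'fdfafhhgcaeagbdde')
  18 → (9, 'ffdfafhhgcaeagbdde')
  19 → (7, 'fgffdfafhhgcaeagbdde')
  20 → (14, 'fhhgcaeagbdde')
  21 → (22, 'gbdde')
  22 → (17, 'gcaeagbdde')
  23 → (8, 'gffdfafhhgcaeagbdde')
  24 → (4, 'hbcfgffdfafhhgcaeagbdde')
  25 → (16, 'hgcaeagbdde')
  26 → (15, 'hhgcaeagbdde')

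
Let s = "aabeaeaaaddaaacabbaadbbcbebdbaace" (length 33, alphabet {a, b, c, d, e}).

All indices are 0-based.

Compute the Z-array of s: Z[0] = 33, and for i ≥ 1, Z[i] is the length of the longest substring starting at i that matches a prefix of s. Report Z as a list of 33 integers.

Z[0]=33
i=1: i≥r, start 0; Z[1]=1 grow→box=[1,2)
i=2: i≥r, start 0; Z[2]=0
i=3: i≥r, start 0; Z[3]=0
i=4: i≥r, start 0; Z[4]=1 grow→box=[4,5)
i=5: i≥r, start 0; Z[5]=0
i=6: i≥r, start 0; Z[6]=2 grow→box=[6,8)
i=7: min(r-i=1, Z[1]=1)=1; Z[7]=2 grow→box=[7,9)
i=8: min(r-i=1, Z[1]=1)=1; Z[8]=1
i=9: i≥r, start 0; Z[9]=0
i=10: i≥r, start 0; Z[10]=0
i=11: i≥r, start 0; Z[11]=2 grow→box=[11,13)
i=12: min(r-i=1, Z[1]=1)=1; Z[12]=2 grow→box=[12,14)
i=13: min(r-i=1, Z[1]=1)=1; Z[13]=1
i=14: i≥r, start 0; Z[14]=0
i=15: i≥r, start 0; Z[15]=1 grow→box=[15,16)
i=16: i≥r, start 0; Z[16]=0
i=17: i≥r, start 0; Z[17]=0
i=18: i≥r, start 0; Z[18]=2 grow→box=[18,20)
i=19: min(r-i=1, Z[1]=1)=1; Z[19]=1
i=20: i≥r, start 0; Z[20]=0
i=21: i≥r, start 0; Z[21]=0
i=22: i≥r, start 0; Z[22]=0
i=23: i≥r, start 0; Z[23]=0
i=24: i≥r, start 0; Z[24]=0
i=25: i≥r, start 0; Z[25]=0
i=26: i≥r, start 0; Z[26]=0
i=27: i≥r, start 0; Z[27]=0
i=28: i≥r, start 0; Z[28]=0
i=29: i≥r, start 0; Z[29]=2 grow→box=[29,31)
i=30: min(r-i=1, Z[1]=1)=1; Z[30]=1
i=31: i≥r, start 0; Z[31]=0
i=32: i≥r, start 0; Z[32]=0

[33, 1, 0, 0, 1, 0, 2, 2, 1, 0, 0, 2, 2, 1, 0, 1, 0, 0, 2, 1, 0, 0, 0, 0, 0, 0, 0, 0, 0, 2, 1, 0, 0]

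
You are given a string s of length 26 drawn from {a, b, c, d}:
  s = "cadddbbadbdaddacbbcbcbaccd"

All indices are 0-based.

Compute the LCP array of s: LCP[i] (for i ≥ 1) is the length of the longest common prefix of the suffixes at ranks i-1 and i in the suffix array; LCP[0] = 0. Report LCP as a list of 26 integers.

[0, 2, 1, 2, 3, 0, 2, 1, 2, 1, 3, 1, 0, 1, 2, 2, 1, 1, 0, 1, 2, 1, 2, 1, 2, 2]

sorted suffixes:
  #0 SA[0]=14  'acbbcbcbaccd'
  #1 SA[1]=22  'accd'
  #2 SA[2]=7  'adbdaddacbbcbcbaccd'
  #3 SA[3]=11  'addacbbcbcbaccd'
  #4 SA[4]=1  'adddbbadbdaddacbbcbcbaccd'
  #5 SA[5]=21  'baccd'
  #6 SA[6]=6  'badbdaddacbbcbcbaccd'
  #7 SA[7]=5  'bbadbdaddacbbcbcbaccd'
  #8 SA[8]=16  'bbcbcbaccd'
  #9 SA[9]=19  'bcbaccd'
  #10 SA[10]=17  'bcbcbaccd'
  #11 SA[11]=9  'bdaddacbbcbcbaccd'
  #12 SA[12]=0  'cadddbbadbdaddacbbcbcbaccd'
  #13 SA[13]=20  'cbaccd'
  #14 SA[14]=15  'cbbcbcbaccd'
  #15 SA[15]=18  'cbcbaccd'
  #16 SA[16]=23  'ccd'
  #17 SA[17]=24  'cd'
  #18 SA[18]=25  'd'
  #19 SA[19]=13  'dacbbcbcbaccd'
  #20 SA[20]=10  'daddacbbcbcbaccd'
  #21 SA[21]=4  'dbbadbdaddacbbcbcbaccd'
  #22 SA[22]=8  'dbdaddacbbcbcbaccd'
  #23 SA[23]=12  'ddacbbcbcbaccd'
  #24 SA[24]=3  'ddbbadbdaddacbbcbcbaccd'
  #25 SA[25]=2  'dddbbadbdaddacbbcbcbaccd'

SA = [14, 22, 7, 11, 1, 21, 6, 5, 16, 19, 17, 9, 0, 20, 15, 18, 23, 24, 25, 13, 10, 4, 8, 12, 3, 2]
rank  pair      lcp
   1  s[14:],s[22:]  2  'ac'
   2  s[22:],s[7:]  1  'a'
   3  s[7:],s[11:]  2  'ad'
   4  s[11:],s[1:]  3  'add'
   5  s[1:],s[21:]  0  ''
   6  s[21:],s[6:]  2  'ba'
   7  s[6:],s[5:]  1  'b'
   8  s[5:],s[16:]  2  'bb'
   9  s[16:],s[19:]  1  'b'
  10  s[19:],s[17:]  3  'bcb'
  11  s[17:],s[9:]  1  'b'
  12  s[9:],s[0:]  0  ''
  13  s[0:],s[20:]  1  'c'
  14  s[20:],s[15:]  2  'cb'
  15  s[15:],s[18:]  2  'cb'
  16  s[18:],s[23:]  1  'c'
  17  s[23:],s[24:]  1  'c'
  18  s[24:],s[25:]  0  ''
  19  s[25:],s[13:]  1  'd'
  20  s[13:],s[10:]  2  'da'
  21  s[10:],s[4:]  1  'd'
  22  s[4:],s[8:]  2  'db'
  23  s[8:],s[12:]  1  'd'
  24  s[12:],s[3:]  2  'dd'
  25  s[3:],s[2:]  2  'dd'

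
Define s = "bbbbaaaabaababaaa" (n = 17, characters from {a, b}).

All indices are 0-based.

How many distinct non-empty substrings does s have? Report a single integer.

115

rank→(start, suffix):
  0 → (16, 'a')
  1 → (15, 'aa')
  2 → (14, 'aaa')
  3 → (4, 'aaaabaababaaa')
  4 → (5, 'aaabaababaaa')
  5 → (6, 'aabaababaaa')
  6 → (9, 'aababaaa')
  7 → (12, 'abaaa')
  8 → (7, 'abaababaaa')
  9 → (10, 'ababaaa')
  10 → (13, 'baaa')
  11 → (3, 'baaaabaababaaa')
  12 → (8, 'baababaaa')
  13 → (11, 'babaaa')
  14 → (2, 'bbaaaabaababaaa')
  15 → (1, 'bbbaaaabaababaaa')
  16 → (0, 'bbbbaaaabaababaaa')

SA = [16, 15, 14, 4, 5, 6, 9, 12, 7, 10, 13, 3, 8, 11, 2, 1, 0]
[i] adj suffixes → lcp
  [1] 16/15 → 1 ('a')
  [2] 15/14 → 2 ('aa')
  [3] 14/4 → 3 ('aaa')
  [4] 4/5 → 3 ('aaa')
  [5] 5/6 → 2 ('aa')
  [6] 6/9 → 4 ('aaba')
  [7] 9/12 → 1 ('a')
  [8] 12/7 → 4 ('abaa')
  [9] 7/10 → 3 ('aba')
  [10] 10/13 → 0 ('')
  [11] 13/3 → 4 ('baaa')
  [12] 3/8 → 3 ('baa')
  [13] 8/11 → 2 ('ba')
  [14] 11/2 → 1 ('b')
  [15] 2/1 → 2 ('bb')
  [16] 1/0 → 3 ('bbb')

n(n+1)/2 = 17·18/2 = 153
Σ LCP = 0 + 1 + 2 + 3 + 3 + 2 + 4 + 1 + 4 + 3 + 0 + 4 + 3 + 2 + 1 + 2 + 3 = 38
distinct = 153 − 38 = 115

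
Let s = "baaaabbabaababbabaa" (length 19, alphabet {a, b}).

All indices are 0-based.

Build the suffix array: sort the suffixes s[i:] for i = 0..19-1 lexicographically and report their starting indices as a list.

sorted suffixes:
  #0 SA[0]=18  'a'
  #1 SA[1]=17  'aa'
  #2 SA[2]=1  'aaaabbabaababbabaa'
  #3 SA[3]=2  'aaabbabaababbabaa'
  #4 SA[4]=9  'aababbabaa'
  #5 SA[5]=3  'aabbabaababbabaa'
  #6 SA[6]=15  'abaa'
  #7 SA[7]=7  'abaababbabaa'
  #8 SA[8]=10  'ababbabaa'
  #9 SA[9]=12  'abbabaa'
  #10 SA[10]=4  'abbabaababbabaa'
  #11 SA[11]=16  'baa'
  #12 SA[12]=0  'baaaabbabaababbabaa'
  #13 SA[13]=8  'baababbabaa'
  #14 SA[14]=14  'babaa'
  #15 SA[15]=6  'babaababbabaa'
  #16 SA[16]=11  'babbabaa'
  #17 SA[17]=13  'bbabaa'
  #18 SA[18]=5  'bbabaababbabaa'

[18, 17, 1, 2, 9, 3, 15, 7, 10, 12, 4, 16, 0, 8, 14, 6, 11, 13, 5]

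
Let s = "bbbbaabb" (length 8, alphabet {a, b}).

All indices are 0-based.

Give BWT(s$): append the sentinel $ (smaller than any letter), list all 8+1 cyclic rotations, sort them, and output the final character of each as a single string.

bbabbabb$

rank  rotation   last
    0  $bbbbaabb  b
    1  aabb$bbbb  b
    2  abb$bbbba  a
    3  b$bbbbaab  b
    4  baabb$bbb  b
    5  bb$bbbbaa  a
    6  bbaabb$bb  b
    7  bbbaabb$b  b
    8  bbbbaabb$  $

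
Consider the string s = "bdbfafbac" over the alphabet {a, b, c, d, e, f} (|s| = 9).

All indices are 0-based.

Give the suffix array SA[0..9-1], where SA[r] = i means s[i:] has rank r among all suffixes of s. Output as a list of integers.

sorted suffixes:
  #0 SA[0]=7  'ac'
  #1 SA[1]=4  'afbac'
  #2 SA[2]=6  'bac'
  #3 SA[3]=0  'bdbfafbac'
  #4 SA[4]=2  'bfafbac'
  #5 SA[5]=8  'c'
  #6 SA[6]=1  'dbfafbac'
  #7 SA[7]=3  'fafbac'
  #8 SA[8]=5  'fbac'

[7, 4, 6, 0, 2, 8, 1, 3, 5]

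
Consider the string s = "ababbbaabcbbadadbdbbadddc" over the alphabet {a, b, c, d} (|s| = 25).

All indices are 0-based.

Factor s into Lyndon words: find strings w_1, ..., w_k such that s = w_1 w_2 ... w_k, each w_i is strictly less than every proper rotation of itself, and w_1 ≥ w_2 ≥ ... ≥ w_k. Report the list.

emit factor 1: 'ababbb' (i=0, period=6)
emit factor 2: 'aabcbbadadbdbbadddc' (i=6, period=19)

["ababbb", "aabcbbadadbdbbadddc"]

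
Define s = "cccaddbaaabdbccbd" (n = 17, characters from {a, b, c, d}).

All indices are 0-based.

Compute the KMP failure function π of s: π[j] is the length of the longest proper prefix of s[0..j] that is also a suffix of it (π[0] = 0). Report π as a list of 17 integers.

π[0] = 0
j=1 s[j]='c': π[1]=1 (border 'c')
j=2 s[j]='c': π[2]=2 (border 'cc')
j=3 s[j]='a': k: 2→1→0; π[3]=0 (border '')
j=4 s[j]='d': π[4]=0 (border '')
j=5 s[j]='d': π[5]=0 (border '')
j=6 s[j]='b': π[6]=0 (border '')
j=7 s[j]='a': π[7]=0 (border '')
j=8 s[j]='a': π[8]=0 (border '')
j=9 s[j]='a': π[9]=0 (border '')
j=10 s[j]='b': π[10]=0 (border '')
j=11 s[j]='d': π[11]=0 (border '')
j=12 s[j]='b': π[12]=0 (border '')
j=13 s[j]='c': π[13]=1 (border 'c')
j=14 s[j]='c': π[14]=2 (border 'cc')
j=15 s[j]='b': k: 2→1→0; π[15]=0 (border '')
j=16 s[j]='d': π[16]=0 (border '')

[0, 1, 2, 0, 0, 0, 0, 0, 0, 0, 0, 0, 0, 1, 2, 0, 0]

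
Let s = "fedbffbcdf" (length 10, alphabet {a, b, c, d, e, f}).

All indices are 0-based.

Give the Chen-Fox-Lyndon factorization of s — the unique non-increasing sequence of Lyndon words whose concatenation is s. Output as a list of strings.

emit factor 1: 'f' (i=0, period=1)
emit factor 2: 'e' (i=1, period=1)
emit factor 3: 'd' (i=2, period=1)
emit factor 4: 'bff' (i=3, period=3)
emit factor 5: 'bcdf' (i=6, period=4)

["f", "e", "d", "bff", "bcdf"]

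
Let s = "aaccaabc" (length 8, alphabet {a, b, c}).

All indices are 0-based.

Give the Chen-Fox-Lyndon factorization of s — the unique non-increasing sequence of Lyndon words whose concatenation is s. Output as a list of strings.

["aacc", "aabc"]

emit factor 1: 'aacc' (i=0, period=4)
emit factor 2: 'aabc' (i=4, period=4)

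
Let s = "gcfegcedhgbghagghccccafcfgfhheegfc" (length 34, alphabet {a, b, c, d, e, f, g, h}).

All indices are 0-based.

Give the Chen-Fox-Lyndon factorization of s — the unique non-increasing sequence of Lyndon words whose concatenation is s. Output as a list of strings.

emit factor 1: 'g' (i=0, period=1)
emit factor 2: 'cfeg' (i=1, period=4)
emit factor 3: 'cedhg' (i=5, period=5)
emit factor 4: 'bgh' (i=10, period=3)
emit factor 5: 'agghcccc' (i=13, period=8)
emit factor 6: 'afcfgfhheegfc' (i=21, period=13)

["g", "cfeg", "cedhg", "bgh", "agghcccc", "afcfgfhheegfc"]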